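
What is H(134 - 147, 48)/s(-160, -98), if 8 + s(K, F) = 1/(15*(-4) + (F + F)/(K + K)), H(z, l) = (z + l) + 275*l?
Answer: -62879485/38088 ≈ -1650.9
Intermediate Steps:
H(z, l) = z + 276*l (H(z, l) = (l + z) + 275*l = z + 276*l)
s(K, F) = -8 + 1/(-60 + F/K) (s(K, F) = -8 + 1/(15*(-4) + (F + F)/(K + K)) = -8 + 1/(-60 + (2*F)/((2*K))) = -8 + 1/(-60 + (2*F)*(1/(2*K))) = -8 + 1/(-60 + F/K))
H(134 - 147, 48)/s(-160, -98) = ((134 - 147) + 276*48)/(((-8*(-98) + 481*(-160))/(-98 - 60*(-160)))) = (-13 + 13248)/(((784 - 76960)/(-98 + 9600))) = 13235/((-76176/9502)) = 13235/(((1/9502)*(-76176))) = 13235/(-38088/4751) = 13235*(-4751/38088) = -62879485/38088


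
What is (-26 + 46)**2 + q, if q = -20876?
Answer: -20476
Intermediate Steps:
(-26 + 46)**2 + q = (-26 + 46)**2 - 20876 = 20**2 - 20876 = 400 - 20876 = -20476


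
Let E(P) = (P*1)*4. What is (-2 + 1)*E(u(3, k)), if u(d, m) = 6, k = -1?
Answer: -24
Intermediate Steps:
E(P) = 4*P (E(P) = P*4 = 4*P)
(-2 + 1)*E(u(3, k)) = (-2 + 1)*(4*6) = -1*24 = -24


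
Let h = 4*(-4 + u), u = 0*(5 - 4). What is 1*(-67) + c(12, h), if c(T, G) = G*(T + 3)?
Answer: -307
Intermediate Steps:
u = 0 (u = 0*1 = 0)
h = -16 (h = 4*(-4 + 0) = 4*(-4) = -16)
c(T, G) = G*(3 + T)
1*(-67) + c(12, h) = 1*(-67) - 16*(3 + 12) = -67 - 16*15 = -67 - 240 = -307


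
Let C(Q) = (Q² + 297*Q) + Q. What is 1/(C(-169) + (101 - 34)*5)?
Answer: -1/21466 ≈ -4.6585e-5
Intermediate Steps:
C(Q) = Q² + 298*Q
1/(C(-169) + (101 - 34)*5) = 1/(-169*(298 - 169) + (101 - 34)*5) = 1/(-169*129 + 67*5) = 1/(-21801 + 335) = 1/(-21466) = -1/21466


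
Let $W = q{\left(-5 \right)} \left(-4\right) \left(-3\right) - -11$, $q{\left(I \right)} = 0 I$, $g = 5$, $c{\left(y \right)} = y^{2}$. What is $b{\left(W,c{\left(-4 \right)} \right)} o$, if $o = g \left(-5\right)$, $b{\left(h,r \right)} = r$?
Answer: $-400$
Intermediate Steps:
$q{\left(I \right)} = 0$
$W = 11$ ($W = 0 \left(-4\right) \left(-3\right) - -11 = 0 \left(-3\right) + 11 = 0 + 11 = 11$)
$o = -25$ ($o = 5 \left(-5\right) = -25$)
$b{\left(W,c{\left(-4 \right)} \right)} o = \left(-4\right)^{2} \left(-25\right) = 16 \left(-25\right) = -400$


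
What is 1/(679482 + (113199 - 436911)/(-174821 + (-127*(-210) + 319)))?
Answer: 18479/12556188342 ≈ 1.4717e-6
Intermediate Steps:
1/(679482 + (113199 - 436911)/(-174821 + (-127*(-210) + 319))) = 1/(679482 - 323712/(-174821 + (26670 + 319))) = 1/(679482 - 323712/(-174821 + 26989)) = 1/(679482 - 323712/(-147832)) = 1/(679482 - 323712*(-1/147832)) = 1/(679482 + 40464/18479) = 1/(12556188342/18479) = 18479/12556188342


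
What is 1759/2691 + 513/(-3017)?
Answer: 3926420/8118747 ≈ 0.48362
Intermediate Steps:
1759/2691 + 513/(-3017) = 1759*(1/2691) + 513*(-1/3017) = 1759/2691 - 513/3017 = 3926420/8118747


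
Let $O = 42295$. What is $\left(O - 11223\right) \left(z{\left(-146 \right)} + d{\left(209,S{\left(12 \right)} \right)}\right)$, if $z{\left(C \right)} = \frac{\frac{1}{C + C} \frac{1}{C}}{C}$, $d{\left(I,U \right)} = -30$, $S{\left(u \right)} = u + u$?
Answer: $- \frac{362626088662}{389017} \approx -9.3216 \cdot 10^{5}$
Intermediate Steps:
$S{\left(u \right)} = 2 u$
$z{\left(C \right)} = \frac{1}{2 C^{3}}$ ($z{\left(C \right)} = \frac{\frac{1}{2 C} \frac{1}{C}}{C} = \frac{\frac{1}{2} \frac{1}{C^{2}}}{C} = \frac{1}{2 C^{3}}$)
$\left(O - 11223\right) \left(z{\left(-146 \right)} + d{\left(209,S{\left(12 \right)} \right)}\right) = \left(42295 - 11223\right) \left(\frac{1}{2 \left(-3112136\right)} - 30\right) = 31072 \left(\frac{1}{2} \left(- \frac{1}{3112136}\right) - 30\right) = 31072 \left(- \frac{1}{6224272} - 30\right) = 31072 \left(- \frac{186728161}{6224272}\right) = - \frac{362626088662}{389017}$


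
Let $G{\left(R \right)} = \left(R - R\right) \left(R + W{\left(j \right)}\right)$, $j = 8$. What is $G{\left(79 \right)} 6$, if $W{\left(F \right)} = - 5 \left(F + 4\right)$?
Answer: $0$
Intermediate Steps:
$W{\left(F \right)} = -20 - 5 F$ ($W{\left(F \right)} = - 5 \left(4 + F\right) = -20 - 5 F$)
$G{\left(R \right)} = 0$ ($G{\left(R \right)} = \left(R - R\right) \left(R - 60\right) = 0 \left(R - 60\right) = 0 \left(-60 + R\right) = 0$)
$G{\left(79 \right)} 6 = 0 \cdot 6 = 0$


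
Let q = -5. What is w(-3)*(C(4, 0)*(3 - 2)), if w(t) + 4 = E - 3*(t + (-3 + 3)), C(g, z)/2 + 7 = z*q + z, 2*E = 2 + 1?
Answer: -91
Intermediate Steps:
E = 3/2 (E = (2 + 1)/2 = (1/2)*3 = 3/2 ≈ 1.5000)
C(g, z) = -14 - 8*z (C(g, z) = -14 + 2*(z*(-5) + z) = -14 + 2*(-5*z + z) = -14 + 2*(-4*z) = -14 - 8*z)
w(t) = -5/2 - 3*t (w(t) = -4 + (3/2 - 3*(t + (-3 + 3))) = -4 + (3/2 - 3*(t + 0)) = -4 + (3/2 - 3*t) = -5/2 - 3*t)
w(-3)*(C(4, 0)*(3 - 2)) = (-5/2 - 3*(-3))*((-14 - 8*0)*(3 - 2)) = (-5/2 + 9)*((-14 + 0)*1) = 13*(-14*1)/2 = (13/2)*(-14) = -91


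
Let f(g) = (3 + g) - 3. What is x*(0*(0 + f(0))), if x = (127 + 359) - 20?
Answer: 0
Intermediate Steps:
f(g) = g
x = 466 (x = 486 - 20 = 466)
x*(0*(0 + f(0))) = 466*(0*(0 + 0)) = 466*(0*0) = 466*0 = 0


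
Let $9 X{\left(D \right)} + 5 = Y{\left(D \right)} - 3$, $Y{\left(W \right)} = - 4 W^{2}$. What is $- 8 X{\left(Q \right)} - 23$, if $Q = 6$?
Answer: $\frac{1009}{9} \approx 112.11$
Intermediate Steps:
$X{\left(D \right)} = - \frac{8}{9} - \frac{4 D^{2}}{9}$ ($X{\left(D \right)} = - \frac{5}{9} + \frac{- 4 D^{2} - 3}{9} = - \frac{5}{9} + \frac{-3 - 4 D^{2}}{9} = - \frac{5}{9} - \left(\frac{1}{3} + \frac{4 D^{2}}{9}\right) = - \frac{8}{9} - \frac{4 D^{2}}{9}$)
$- 8 X{\left(Q \right)} - 23 = - 8 \left(- \frac{8}{9} - \frac{4 \cdot 6^{2}}{9}\right) - 23 = - 8 \left(- \frac{8}{9} - 16\right) - 23 = \left(-8\right) \left(- \frac{152}{9}\right) - 23 = \frac{1216}{9} - 23 = \frac{1009}{9}$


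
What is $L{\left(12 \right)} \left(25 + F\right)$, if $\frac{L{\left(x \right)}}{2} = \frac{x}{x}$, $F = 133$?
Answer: $316$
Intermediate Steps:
$L{\left(x \right)} = 2$ ($L{\left(x \right)} = 2 \frac{x}{x} = 2 \cdot 1 = 2$)
$L{\left(12 \right)} \left(25 + F\right) = 2 \left(25 + 133\right) = 2 \cdot 158 = 316$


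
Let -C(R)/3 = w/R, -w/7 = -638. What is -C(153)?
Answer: 4466/51 ≈ 87.569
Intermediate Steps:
w = 4466 (w = -7*(-638) = 4466)
C(R) = -13398/R
-C(153) = -(-13398)/153 = -1*(-4466/51) = 4466/51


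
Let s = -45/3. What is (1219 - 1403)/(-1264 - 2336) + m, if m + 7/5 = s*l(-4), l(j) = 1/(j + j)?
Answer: 947/1800 ≈ 0.52611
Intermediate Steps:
s = -15 (s = -45*⅓ = -15)
l(j) = 1/(2*j)
m = 19/40 (m = -7/5 - 15/(2*(-4)) = -7/5 - 15*(-1)/(2*4) = -7/5 - 15*(-⅛) = -7/5 + 15/8 = 19/40 ≈ 0.47500)
(1219 - 1403)/(-1264 - 2336) + m = (1219 - 1403)/(-1264 - 2336) + 19/40 = -184/(-3600) + 19/40 = -184*(-1/3600) + 19/40 = 23/450 + 19/40 = 947/1800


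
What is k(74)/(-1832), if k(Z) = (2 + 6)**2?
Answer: -8/229 ≈ -0.034935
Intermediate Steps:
k(Z) = 64 (k(Z) = 8**2 = 64)
k(74)/(-1832) = 64/(-1832) = 64*(-1/1832) = -8/229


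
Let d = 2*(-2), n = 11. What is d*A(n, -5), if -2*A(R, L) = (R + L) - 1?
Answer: 10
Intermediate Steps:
A(R, L) = 1/2 - L/2 - R/2 (A(R, L) = -((R + L) - 1)/2 = -((L + R) - 1)/2 = -(-1 + L + R)/2 = 1/2 - L/2 - R/2)
d = -4
d*A(n, -5) = -4*(1/2 - 1/2*(-5) - 1/2*11) = -4*(1/2 + 5/2 - 11/2) = -4*(-5/2) = 10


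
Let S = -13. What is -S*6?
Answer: 78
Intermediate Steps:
-S*6 = -1*(-13)*6 = 13*6 = 78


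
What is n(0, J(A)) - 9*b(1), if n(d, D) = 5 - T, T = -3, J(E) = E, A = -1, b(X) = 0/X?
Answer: 8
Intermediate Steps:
b(X) = 0
n(d, D) = 8 (n(d, D) = 5 - 1*(-3) = 5 + 3 = 8)
n(0, J(A)) - 9*b(1) = 8 - 9*0 = 8 + 0 = 8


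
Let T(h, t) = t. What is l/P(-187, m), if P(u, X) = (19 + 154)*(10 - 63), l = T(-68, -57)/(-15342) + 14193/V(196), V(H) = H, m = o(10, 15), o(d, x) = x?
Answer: -36293363/4595246068 ≈ -0.0078980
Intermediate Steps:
m = 15
l = 36293363/501172 (l = -57/(-15342) + 14193/196 = -57*(-1/15342) + 14193*(1/196) = 19/5114 + 14193/196 = 36293363/501172 ≈ 72.417)
P(u, X) = -9169 (P(u, X) = 173*(-53) = -9169)
l/P(-187, m) = (36293363/501172)/(-9169) = (36293363/501172)*(-1/9169) = -36293363/4595246068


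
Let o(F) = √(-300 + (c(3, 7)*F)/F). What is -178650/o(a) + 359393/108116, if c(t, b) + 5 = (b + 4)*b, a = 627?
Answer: 359393/108116 + 29775*I*√57/19 ≈ 3.3241 + 11831.0*I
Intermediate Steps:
c(t, b) = -5 + b*(4 + b) (c(t, b) = -5 + (b + 4)*b = -5 + (4 + b)*b = -5 + b*(4 + b))
o(F) = 2*I*√57 (o(F) = √(-300 + ((-5 + 7² + 4*7)*F)/F) = √(-300 + ((-5 + 49 + 28)*F)/F) = √(-300 + (72*F)/F) = √(-300 + 72) = √(-228) = 2*I*√57)
-178650/o(a) + 359393/108116 = -178650*(-I*√57/114) + 359393/108116 = -(-29775)*I*√57/19 + 359393*(1/108116) = 29775*I*√57/19 + 359393/108116 = 359393/108116 + 29775*I*√57/19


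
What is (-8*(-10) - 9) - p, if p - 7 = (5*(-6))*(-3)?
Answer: -26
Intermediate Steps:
p = 97 (p = 7 + (5*(-6))*(-3) = 7 - 30*(-3) = 7 + 90 = 97)
(-8*(-10) - 9) - p = (-8*(-10) - 9) - 1*97 = (80 - 9) - 97 = 71 - 97 = -26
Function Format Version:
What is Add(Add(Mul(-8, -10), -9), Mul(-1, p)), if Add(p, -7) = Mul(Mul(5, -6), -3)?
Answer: -26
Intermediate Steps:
p = 97 (p = Add(7, Mul(Mul(5, -6), -3)) = Add(7, Mul(-30, -3)) = Add(7, 90) = 97)
Add(Add(Mul(-8, -10), -9), Mul(-1, p)) = Add(Add(Mul(-8, -10), -9), Mul(-1, 97)) = Add(Add(80, -9), -97) = Add(71, -97) = -26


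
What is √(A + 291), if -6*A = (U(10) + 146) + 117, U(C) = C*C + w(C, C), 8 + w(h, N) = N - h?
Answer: √8346/6 ≈ 15.226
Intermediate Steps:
w(h, N) = -8 + N - h (w(h, N) = -8 + (N - h) = -8 + N - h)
U(C) = -8 + C² (U(C) = C*C + (-8 + C - C) = C² - 8 = -8 + C²)
A = -355/6 (A = -(((-8 + 10²) + 146) + 117)/6 = -(((-8 + 100) + 146) + 117)/6 = -((92 + 146) + 117)/6 = -(238 + 117)/6 = -⅙*355 = -355/6 ≈ -59.167)
√(A + 291) = √(-355/6 + 291) = √(1391/6) = √8346/6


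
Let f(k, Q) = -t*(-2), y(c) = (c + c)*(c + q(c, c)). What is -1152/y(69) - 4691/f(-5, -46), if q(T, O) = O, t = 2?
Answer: -2481667/2116 ≈ -1172.8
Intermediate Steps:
y(c) = 4*c² (y(c) = (c + c)*(c + c) = (2*c)*(2*c) = 4*c²)
f(k, Q) = 4 (f(k, Q) = -1*2*(-2) = -2*(-2) = 4)
-1152/y(69) - 4691/f(-5, -46) = -1152/(4*69²) - 4691/4 = -1152/(4*4761) - 4691*¼ = -1152/19044 - 4691/4 = -1152*1/19044 - 4691/4 = -32/529 - 4691/4 = -2481667/2116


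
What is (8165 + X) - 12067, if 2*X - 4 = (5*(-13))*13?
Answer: -8645/2 ≈ -4322.5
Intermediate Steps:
X = -841/2 (X = 2 + ((5*(-13))*13)/2 = 2 + (-65*13)/2 = 2 + (1/2)*(-845) = 2 - 845/2 = -841/2 ≈ -420.50)
(8165 + X) - 12067 = (8165 - 841/2) - 12067 = 15489/2 - 12067 = -8645/2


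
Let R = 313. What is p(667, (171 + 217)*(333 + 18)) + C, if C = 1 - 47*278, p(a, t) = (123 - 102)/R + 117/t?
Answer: -4759972823/364332 ≈ -13065.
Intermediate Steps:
p(a, t) = 21/313 + 117/t (p(a, t) = (123 - 102)/313 + 117/t = 21*(1/313) + 117/t = 21/313 + 117/t)
C = -13065 (C = 1 - 13066 = -13065)
p(667, (171 + 217)*(333 + 18)) + C = (21/313 + 117/(((171 + 217)*(333 + 18)))) - 13065 = (21/313 + 117/((388*351))) - 13065 = (21/313 + 117/136188) - 13065 = (21/313 + 117*(1/136188)) - 13065 = (21/313 + 1/1164) - 13065 = 24757/364332 - 13065 = -4759972823/364332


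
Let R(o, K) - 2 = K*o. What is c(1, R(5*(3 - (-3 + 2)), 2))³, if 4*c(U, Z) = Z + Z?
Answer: 9261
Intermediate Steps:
R(o, K) = 2 + K*o
c(U, Z) = Z/2 (c(U, Z) = (Z + Z)/4 = (2*Z)/4 = Z/2)
c(1, R(5*(3 - (-3 + 2)), 2))³ = ((2 + 2*(5*(3 - (-3 + 2))))/2)³ = ((2 + 2*(5*(3 - 1*(-1))))/2)³ = ((2 + 2*(5*(3 + 1)))/2)³ = ((2 + 2*(5*4))/2)³ = ((2 + 2*20)/2)³ = ((2 + 40)/2)³ = ((½)*42)³ = 21³ = 9261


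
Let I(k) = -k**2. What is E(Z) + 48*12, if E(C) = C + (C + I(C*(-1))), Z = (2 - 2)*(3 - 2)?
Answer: 576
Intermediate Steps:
Z = 0 (Z = 0*1 = 0)
E(C) = -C**2 + 2*C (E(C) = C + (C - (C*(-1))**2) = C + (C - (-C)**2) = C + (C - C**2) = -C**2 + 2*C)
E(Z) + 48*12 = 0*(2 - 1*0) + 48*12 = 0*(2 + 0) + 576 = 0*2 + 576 = 0 + 576 = 576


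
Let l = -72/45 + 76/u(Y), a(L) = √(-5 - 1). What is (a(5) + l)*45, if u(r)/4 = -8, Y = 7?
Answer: -1431/8 + 45*I*√6 ≈ -178.88 + 110.23*I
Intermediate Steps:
u(r) = -32 (u(r) = 4*(-8) = -32)
a(L) = I*√6 (a(L) = √(-6) = I*√6)
l = -159/40 (l = -72/45 + 76/(-32) = -72*1/45 + 76*(-1/32) = -8/5 - 19/8 = -159/40 ≈ -3.9750)
(a(5) + l)*45 = (I*√6 - 159/40)*45 = (-159/40 + I*√6)*45 = -1431/8 + 45*I*√6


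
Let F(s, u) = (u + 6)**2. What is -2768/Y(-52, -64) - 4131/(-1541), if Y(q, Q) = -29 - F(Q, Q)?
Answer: 18281971/5228613 ≈ 3.4965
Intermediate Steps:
F(s, u) = (6 + u)**2
Y(q, Q) = -29 - (6 + Q)**2
-2768/Y(-52, -64) - 4131/(-1541) = -2768/(-29 - (6 - 64)**2) - 4131/(-1541) = -2768/(-29 - 1*(-58)**2) - 4131*(-1/1541) = -2768/(-29 - 1*3364) + 4131/1541 = -2768/(-29 - 3364) + 4131/1541 = -2768/(-3393) + 4131/1541 = -2768*(-1/3393) + 4131/1541 = 2768/3393 + 4131/1541 = 18281971/5228613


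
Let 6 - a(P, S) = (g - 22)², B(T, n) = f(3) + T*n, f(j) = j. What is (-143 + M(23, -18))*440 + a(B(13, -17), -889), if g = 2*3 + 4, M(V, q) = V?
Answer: -52938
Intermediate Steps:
g = 10 (g = 6 + 4 = 10)
B(T, n) = 3 + T*n
a(P, S) = -138 (a(P, S) = 6 - (10 - 22)² = 6 - 1*(-12)² = 6 - 1*144 = 6 - 144 = -138)
(-143 + M(23, -18))*440 + a(B(13, -17), -889) = (-143 + 23)*440 - 138 = -120*440 - 138 = -52800 - 138 = -52938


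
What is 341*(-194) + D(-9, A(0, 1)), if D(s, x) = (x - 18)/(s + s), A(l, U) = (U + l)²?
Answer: -1190755/18 ≈ -66153.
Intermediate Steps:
D(s, x) = (-18 + x)/(2*s) (D(s, x) = (-18 + x)/((2*s)) = (-18 + x)*(1/(2*s)) = (-18 + x)/(2*s))
341*(-194) + D(-9, A(0, 1)) = 341*(-194) + (½)*(-18 + (1 + 0)²)/(-9) = -66154 + (½)*(-⅑)*(-18 + 1²) = -66154 + (½)*(-⅑)*(-18 + 1) = -66154 + (½)*(-⅑)*(-17) = -66154 + 17/18 = -1190755/18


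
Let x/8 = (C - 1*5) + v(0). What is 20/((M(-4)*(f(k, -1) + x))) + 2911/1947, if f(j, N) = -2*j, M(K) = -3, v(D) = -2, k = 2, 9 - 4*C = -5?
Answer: 26533/15576 ≈ 1.7035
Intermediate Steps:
C = 7/2 (C = 9/4 - ¼*(-5) = 9/4 + 5/4 = 7/2 ≈ 3.5000)
x = -28 (x = 8*((7/2 - 1*5) - 2) = 8*((7/2 - 5) - 2) = 8*(-3/2 - 2) = 8*(-7/2) = -28)
20/((M(-4)*(f(k, -1) + x))) + 2911/1947 = 20/((-3*(-2*2 - 28))) + 2911/1947 = 20/((-3*(-4 - 28))) + 2911*(1/1947) = 20/((-3*(-32))) + 2911/1947 = 20/96 + 2911/1947 = 20*(1/96) + 2911/1947 = 5/24 + 2911/1947 = 26533/15576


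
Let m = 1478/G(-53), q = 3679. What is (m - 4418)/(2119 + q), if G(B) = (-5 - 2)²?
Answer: -107502/142051 ≈ -0.75678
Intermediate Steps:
G(B) = 49 (G(B) = (-7)² = 49)
m = 1478/49 ≈ 30.163
(m - 4418)/(2119 + q) = (1478/49 - 4418)/(2119 + 3679) = -215004/49/5798 = -215004/49*1/5798 = -107502/142051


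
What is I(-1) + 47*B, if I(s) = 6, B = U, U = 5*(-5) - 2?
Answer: -1263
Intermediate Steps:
U = -27 (U = -25 - 2 = -27)
B = -27
I(-1) + 47*B = 6 + 47*(-27) = 6 - 1269 = -1263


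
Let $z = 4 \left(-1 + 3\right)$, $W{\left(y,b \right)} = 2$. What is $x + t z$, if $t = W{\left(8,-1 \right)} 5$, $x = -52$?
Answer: $28$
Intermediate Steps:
$t = 10$ ($t = 2 \cdot 5 = 10$)
$z = 8$ ($z = 4 \cdot 2 = 8$)
$x + t z = -52 + 10 \cdot 8 = -52 + 80 = 28$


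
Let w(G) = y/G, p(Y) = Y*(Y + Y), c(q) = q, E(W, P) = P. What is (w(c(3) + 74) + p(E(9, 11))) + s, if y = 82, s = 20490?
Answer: 1596446/77 ≈ 20733.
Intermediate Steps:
p(Y) = 2*Y**2 (p(Y) = Y*(2*Y) = 2*Y**2)
w(G) = 82/G
(w(c(3) + 74) + p(E(9, 11))) + s = (82/(3 + 74) + 2*11**2) + 20490 = (82/77 + 2*121) + 20490 = (82*(1/77) + 242) + 20490 = (82/77 + 242) + 20490 = 18716/77 + 20490 = 1596446/77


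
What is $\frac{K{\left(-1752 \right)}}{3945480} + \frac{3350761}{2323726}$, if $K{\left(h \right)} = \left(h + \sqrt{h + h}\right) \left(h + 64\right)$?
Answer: $\frac{837187167219}{382008935770} - \frac{844 i \sqrt{219}}{493185} \approx 2.1915 - 0.025325 i$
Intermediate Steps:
$K{\left(h \right)} = \left(64 + h\right) \left(h + \sqrt{2} \sqrt{h}\right)$ ($K{\left(h \right)} = \left(h + \sqrt{2 h}\right) \left(64 + h\right) = \left(h + \sqrt{2} \sqrt{h}\right) \left(64 + h\right) = \left(64 + h\right) \left(h + \sqrt{2} \sqrt{h}\right)$)
$\frac{K{\left(-1752 \right)}}{3945480} + \frac{3350761}{2323726} = \frac{\left(-1752\right)^{2} + 64 \left(-1752\right) + \sqrt{2} \left(-1752\right)^{\frac{3}{2}} + 64 \sqrt{2} \sqrt{-1752}}{3945480} + \frac{3350761}{2323726} = \left(3069504 - 112128 + \sqrt{2} \left(- 3504 i \sqrt{438}\right) + 64 \sqrt{2} \cdot 2 i \sqrt{438}\right) \frac{1}{3945480} + 3350761 \cdot \frac{1}{2323726} = \left(3069504 - 112128 - 7008 i \sqrt{219} + 256 i \sqrt{219}\right) \frac{1}{3945480} + \frac{3350761}{2323726} = \left(2957376 - 6752 i \sqrt{219}\right) \frac{1}{3945480} + \frac{3350761}{2323726} = \left(\frac{123224}{164395} - \frac{844 i \sqrt{219}}{493185}\right) + \frac{3350761}{2323726} = \frac{837187167219}{382008935770} - \frac{844 i \sqrt{219}}{493185}$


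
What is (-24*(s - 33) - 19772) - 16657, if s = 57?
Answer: -37005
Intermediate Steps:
(-24*(s - 33) - 19772) - 16657 = (-24*(57 - 33) - 19772) - 16657 = (-24*24 - 19772) - 16657 = (-576 - 19772) - 16657 = -20348 - 16657 = -37005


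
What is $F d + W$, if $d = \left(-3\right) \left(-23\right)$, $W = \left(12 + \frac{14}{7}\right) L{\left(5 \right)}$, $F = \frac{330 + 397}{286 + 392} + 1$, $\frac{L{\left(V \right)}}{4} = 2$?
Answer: $\frac{57627}{226} \approx 254.99$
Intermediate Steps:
$L{\left(V \right)} = 8$ ($L{\left(V \right)} = 4 \cdot 2 = 8$)
$F = \frac{1405}{678}$ ($F = \frac{727}{678} + 1 = \frac{1405}{678} \approx 2.0723$)
$W = 112$ ($W = \left(12 + \frac{14}{7}\right) 8 = \left(12 + 14 \cdot \frac{1}{7}\right) 8 = \left(12 + 2\right) 8 = 14 \cdot 8 = 112$)
$d = 69$
$F d + W = \frac{1405}{678} \cdot 69 + 112 = \frac{32315}{226} + 112 = \frac{57627}{226}$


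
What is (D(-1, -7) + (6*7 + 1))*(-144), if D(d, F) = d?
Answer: -6048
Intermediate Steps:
(D(-1, -7) + (6*7 + 1))*(-144) = (-1 + (6*7 + 1))*(-144) = (-1 + (42 + 1))*(-144) = (-1 + 43)*(-144) = 42*(-144) = -6048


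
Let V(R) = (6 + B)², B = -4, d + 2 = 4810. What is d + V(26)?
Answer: 4812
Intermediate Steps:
d = 4808 (d = -2 + 4810 = 4808)
V(R) = 4 (V(R) = (6 - 4)² = 2² = 4)
d + V(26) = 4808 + 4 = 4812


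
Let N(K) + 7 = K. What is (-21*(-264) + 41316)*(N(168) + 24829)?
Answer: 1171031400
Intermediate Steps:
N(K) = -7 + K
(-21*(-264) + 41316)*(N(168) + 24829) = (-21*(-264) + 41316)*((-7 + 168) + 24829) = (5544 + 41316)*(161 + 24829) = 46860*24990 = 1171031400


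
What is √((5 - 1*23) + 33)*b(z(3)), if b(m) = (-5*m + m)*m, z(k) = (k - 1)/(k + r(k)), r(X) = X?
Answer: -4*√15/9 ≈ -1.7213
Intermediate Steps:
z(k) = (-1 + k)/(2*k) (z(k) = (k - 1)/(k + k) = (-1 + k)/((2*k)) = (-1 + k)*(1/(2*k)) = (-1 + k)/(2*k))
b(m) = -4*m² (b(m) = (-4*m)*m = -4*m²)
√((5 - 1*23) + 33)*b(z(3)) = √((5 - 1*23) + 33)*(-4*(-1 + 3)²/36) = √((5 - 23) + 33)*(-4*((½)*(⅓)*2)²) = √(-18 + 33)*(-4*(⅓)²) = √15*(-4*⅑) = √15*(-4/9) = -4*√15/9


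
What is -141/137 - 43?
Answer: -6032/137 ≈ -44.029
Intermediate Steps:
-141/137 - 43 = -6032/137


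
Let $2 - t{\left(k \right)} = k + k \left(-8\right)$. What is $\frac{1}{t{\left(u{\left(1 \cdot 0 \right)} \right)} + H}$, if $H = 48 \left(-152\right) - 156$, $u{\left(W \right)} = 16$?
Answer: $- \frac{1}{7338} \approx -0.00013628$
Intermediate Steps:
$H = -7452$ ($H = -7296 - 156 = -7452$)
$t{\left(k \right)} = 2 + 7 k$ ($t{\left(k \right)} = 2 - \left(k + k \left(-8\right)\right) = 2 - \left(k - 8 k\right) = 2 - - 7 k = 2 + 7 k$)
$\frac{1}{t{\left(u{\left(1 \cdot 0 \right)} \right)} + H} = \frac{1}{\left(2 + 7 \cdot 16\right) - 7452} = \frac{1}{\left(2 + 112\right) - 7452} = \frac{1}{114 - 7452} = \frac{1}{-7338} = - \frac{1}{7338}$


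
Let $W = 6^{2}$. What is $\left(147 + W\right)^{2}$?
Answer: $33489$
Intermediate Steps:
$W = 36$
$\left(147 + W\right)^{2} = \left(147 + 36\right)^{2} = 183^{2} = 33489$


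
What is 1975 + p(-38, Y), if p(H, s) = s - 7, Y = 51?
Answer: 2019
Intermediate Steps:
p(H, s) = -7 + s
1975 + p(-38, Y) = 1975 + (-7 + 51) = 1975 + 44 = 2019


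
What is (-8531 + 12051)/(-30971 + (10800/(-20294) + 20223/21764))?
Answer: -777354364160/6839526530887 ≈ -0.11366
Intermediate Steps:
(-8531 + 12051)/(-30971 + (10800/(-20294) + 20223/21764)) = 3520/(-30971 + (10800*(-1/20294) + 20223*(1/21764))) = 3520/(-30971 + (-5400/10147 + 20223/21764)) = 3520/(-30971 + 87677181/220839308) = 3520/(-6839526530887/220839308) = 3520*(-220839308/6839526530887) = -777354364160/6839526530887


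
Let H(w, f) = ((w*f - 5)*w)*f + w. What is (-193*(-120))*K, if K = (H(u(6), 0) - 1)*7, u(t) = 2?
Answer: 162120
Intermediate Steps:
H(w, f) = w + f*w*(-5 + f*w) (H(w, f) = ((f*w - 5)*w)*f + w = ((-5 + f*w)*w)*f + w = (w*(-5 + f*w))*f + w = f*w*(-5 + f*w) + w = w + f*w*(-5 + f*w))
K = 7 (K = (2*(1 - 5*0 + 2*0**2) - 1)*7 = (2*(1 + 0 + 2*0) - 1)*7 = (2*(1 + 0 + 0) - 1)*7 = (2*1 - 1)*7 = (2 - 1)*7 = 1*7 = 7)
(-193*(-120))*K = -193*(-120)*7 = 23160*7 = 162120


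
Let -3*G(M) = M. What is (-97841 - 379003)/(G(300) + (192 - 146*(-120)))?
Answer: -119211/4403 ≈ -27.075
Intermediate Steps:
G(M) = -M/3
(-97841 - 379003)/(G(300) + (192 - 146*(-120))) = (-97841 - 379003)/(-⅓*300 + (192 - 146*(-120))) = -476844/(-100 + (192 + 17520)) = -476844/(-100 + 17712) = -476844/17612 = -476844*1/17612 = -119211/4403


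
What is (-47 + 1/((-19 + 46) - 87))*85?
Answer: -47957/12 ≈ -3996.4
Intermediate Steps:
(-47 + 1/((-19 + 46) - 87))*85 = (-47 + 1/(27 - 87))*85 = (-47 + 1/(-60))*85 = (-47 - 1/60)*85 = -2821/60*85 = -47957/12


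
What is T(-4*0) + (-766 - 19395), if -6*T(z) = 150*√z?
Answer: -20161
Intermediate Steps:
T(z) = -25*√z
T(-4*0) + (-766 - 19395) = -25*√(-4*0) + (-766 - 19395) = -25*√0 - 20161 = -25*0 - 20161 = 0 - 20161 = -20161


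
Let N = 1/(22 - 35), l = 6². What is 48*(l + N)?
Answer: 22416/13 ≈ 1724.3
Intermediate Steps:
l = 36
N = -1/13 (N = 1/(-13) = -1/13 ≈ -0.076923)
48*(l + N) = 48*(36 - 1/13) = 48*(467/13) = 22416/13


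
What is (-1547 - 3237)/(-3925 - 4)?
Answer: 4784/3929 ≈ 1.2176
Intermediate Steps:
(-1547 - 3237)/(-3925 - 4) = -4784/(-3929) = -4784*(-1/3929) = 4784/3929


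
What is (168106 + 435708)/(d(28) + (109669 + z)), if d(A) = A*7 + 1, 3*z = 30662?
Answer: 905721/180130 ≈ 5.0282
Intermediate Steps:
z = 30662/3 (z = (1/3)*30662 = 30662/3 ≈ 10221.)
d(A) = 1 + 7*A (d(A) = 7*A + 1 = 1 + 7*A)
(168106 + 435708)/(d(28) + (109669 + z)) = (168106 + 435708)/((1 + 7*28) + (109669 + 30662/3)) = 603814/((1 + 196) + 359669/3) = 603814/(197 + 359669/3) = 603814/(360260/3) = 603814*(3/360260) = 905721/180130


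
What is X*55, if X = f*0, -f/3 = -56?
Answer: 0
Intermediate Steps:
f = 168 (f = -3*(-56) = 168)
X = 0 (X = 168*0 = 0)
X*55 = 0*55 = 0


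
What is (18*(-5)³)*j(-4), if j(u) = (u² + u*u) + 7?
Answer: -87750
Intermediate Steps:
j(u) = 7 + 2*u² (j(u) = (u² + u²) + 7 = 2*u² + 7 = 7 + 2*u²)
(18*(-5)³)*j(-4) = (18*(-5)³)*(7 + 2*(-4)²) = (18*(-125))*(7 + 2*16) = -2250*(7 + 32) = -2250*39 = -87750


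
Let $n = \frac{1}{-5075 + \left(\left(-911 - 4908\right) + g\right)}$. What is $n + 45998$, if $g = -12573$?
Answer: $\frac{1079435065}{23467} \approx 45998.0$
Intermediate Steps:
$n = - \frac{1}{23467}$ ($n = \frac{1}{-5075 - 18392} = \frac{1}{-23467} = - \frac{1}{23467} \approx -4.2613 \cdot 10^{-5}$)
$n + 45998 = - \frac{1}{23467} + 45998 = \frac{1079435065}{23467}$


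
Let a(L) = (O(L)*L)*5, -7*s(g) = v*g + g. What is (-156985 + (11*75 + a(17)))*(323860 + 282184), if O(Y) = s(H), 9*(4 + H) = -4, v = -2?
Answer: -5964369905120/63 ≈ -9.4673e+10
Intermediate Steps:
H = -40/9 (H = -4 + (⅑)*(-4) = -4 - 4/9 = -40/9 ≈ -4.4444)
s(g) = g/7 (s(g) = -(-2*g + g)/7 = -(-1)*g/7 = g/7)
O(Y) = -40/63 (O(Y) = (⅐)*(-40/9) = -40/63)
a(L) = -200*L/63 (a(L) = -40*L/63*5 = -200*L/63)
(-156985 + (11*75 + a(17)))*(323860 + 282184) = (-156985 + (11*75 - 200/63*17))*(323860 + 282184) = (-156985 + (825 - 3400/63))*606044 = (-156985 + 48575/63)*606044 = -9841480/63*606044 = -5964369905120/63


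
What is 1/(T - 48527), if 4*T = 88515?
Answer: -4/105593 ≈ -3.7881e-5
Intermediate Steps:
T = 88515/4 (T = (1/4)*88515 = 88515/4 ≈ 22129.)
1/(T - 48527) = 1/(88515/4 - 48527) = 1/(-105593/4) = -4/105593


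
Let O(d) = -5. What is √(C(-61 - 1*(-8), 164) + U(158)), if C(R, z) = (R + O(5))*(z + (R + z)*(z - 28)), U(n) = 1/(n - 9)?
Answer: 3*I*√2183295659/149 ≈ 940.79*I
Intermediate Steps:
U(n) = 1/(-9 + n)
C(R, z) = (-5 + R)*(z + (-28 + z)*(R + z)) (C(R, z) = (R - 5)*(z + (R + z)*(z - 28)) = (-5 + R)*(z + (R + z)*(-28 + z)) = (-5 + R)*(z + (-28 + z)*(R + z)))
√(C(-61 - 1*(-8), 164) + U(158)) = √((-28*(-61 - 1*(-8))² - 5*164² + 135*164 + 140*(-61 - 1*(-8)) + (-61 - 1*(-8))*164² + 164*(-61 - 1*(-8))² - 32*(-61 - 1*(-8))*164) + 1/(-9 + 158)) = √((-28*(-61 + 8)² - 5*26896 + 22140 + 140*(-61 + 8) + (-61 + 8)*26896 + 164*(-61 + 8)² - 32*(-61 + 8)*164) + 1/149) = √((-28*(-53)² - 134480 + 22140 + 140*(-53) - 53*26896 + 164*(-53)² - 32*(-53)*164) + 1/149) = √((-28*2809 - 134480 + 22140 - 7420 - 1425488 + 164*2809 + 278144) + 1/149) = √((-78652 - 134480 + 22140 - 7420 - 1425488 + 460676 + 278144) + 1/149) = √(-885080 + 1/149) = √(-131876919/149) = 3*I*√2183295659/149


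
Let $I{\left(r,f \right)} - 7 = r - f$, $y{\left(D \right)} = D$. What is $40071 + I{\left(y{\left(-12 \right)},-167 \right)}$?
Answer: $40233$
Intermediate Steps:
$I{\left(r,f \right)} = 7 + r - f$ ($I{\left(r,f \right)} = 7 - \left(f - r\right) = 7 + r - f$)
$40071 + I{\left(y{\left(-12 \right)},-167 \right)} = 40071 - -162 = 40071 + \left(7 - 12 + 167\right) = 40071 + 162 = 40233$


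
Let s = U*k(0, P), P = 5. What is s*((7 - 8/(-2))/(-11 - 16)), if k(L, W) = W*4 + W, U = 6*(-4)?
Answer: 2200/9 ≈ 244.44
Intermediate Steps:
U = -24
k(L, W) = 5*W (k(L, W) = 4*W + W = 5*W)
s = -600 (s = -120*5 = -24*25 = -600)
s*((7 - 8/(-2))/(-11 - 16)) = -600*(7 - 8/(-2))/(-11 - 16) = -600*(7 - 8*(-½))/(-27) = -600*(7 + 4)*(-1)/27 = -6600*(-1)/27 = -600*(-11/27) = 2200/9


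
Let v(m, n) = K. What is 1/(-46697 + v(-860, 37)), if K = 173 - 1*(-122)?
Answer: -1/46402 ≈ -2.1551e-5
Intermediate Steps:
K = 295 (K = 173 + 122 = 295)
v(m, n) = 295
1/(-46697 + v(-860, 37)) = 1/(-46697 + 295) = 1/(-46402) = -1/46402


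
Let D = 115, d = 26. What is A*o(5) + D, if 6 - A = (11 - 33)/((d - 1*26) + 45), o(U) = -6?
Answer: 1141/15 ≈ 76.067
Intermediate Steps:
A = 292/45 (A = 6 - (11 - 33)/((26 - 1*26) + 45) = 6 - (-22)/((26 - 26) + 45) = 6 - (-22)/(0 + 45) = 6 - (-22)/45 = 6 - 1*(-22/45) = 6 + 22/45 = 292/45 ≈ 6.4889)
A*o(5) + D = (292/45)*(-6) + 115 = -584/15 + 115 = 1141/15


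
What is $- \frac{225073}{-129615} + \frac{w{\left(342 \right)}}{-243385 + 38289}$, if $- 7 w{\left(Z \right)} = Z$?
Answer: $\frac{161587666193}{93042313140} \approx 1.7367$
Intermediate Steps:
$w{\left(Z \right)} = - \frac{Z}{7}$
$- \frac{225073}{-129615} + \frac{w{\left(342 \right)}}{-243385 + 38289} = - \frac{225073}{-129615} + \frac{\left(- \frac{1}{7}\right) 342}{-243385 + 38289} = \left(-225073\right) \left(- \frac{1}{129615}\right) - \frac{342}{7 \left(-205096\right)} = \frac{225073}{129615} - - \frac{171}{717836} = \frac{225073}{129615} + \frac{171}{717836} = \frac{161587666193}{93042313140}$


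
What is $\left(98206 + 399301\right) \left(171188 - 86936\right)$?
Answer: $41915959764$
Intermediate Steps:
$\left(98206 + 399301\right) \left(171188 - 86936\right) = 497507 \cdot 84252 = 41915959764$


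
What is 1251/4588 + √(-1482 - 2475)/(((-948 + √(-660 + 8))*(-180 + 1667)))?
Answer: (2294*√3957 + 1860237*√163 + 881752338*I)/(6822356*(√163 + 474*I)) ≈ 0.27267 - 4.4591e-5*I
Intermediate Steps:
1251/4588 + √(-1482 - 2475)/(((-948 + √(-660 + 8))*(-180 + 1667))) = 1251*(1/4588) + √(-3957)/(((-948 + √(-652))*1487)) = 1251/4588 + (I*√3957)/(((-948 + 2*I*√163)*1487)) = 1251/4588 + (I*√3957)/(-1409676 + 2974*I*√163) = 1251/4588 + I*√3957/(-1409676 + 2974*I*√163)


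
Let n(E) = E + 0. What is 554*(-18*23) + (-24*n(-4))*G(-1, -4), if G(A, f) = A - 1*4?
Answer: -229836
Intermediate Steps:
n(E) = E
G(A, f) = -4 + A (G(A, f) = A - 4 = -4 + A)
554*(-18*23) + (-24*n(-4))*G(-1, -4) = 554*(-18*23) + (-24*(-4))*(-4 - 1) = 554*(-414) - 8*(-12)*(-5) = -229356 + 96*(-5) = -229356 - 480 = -229836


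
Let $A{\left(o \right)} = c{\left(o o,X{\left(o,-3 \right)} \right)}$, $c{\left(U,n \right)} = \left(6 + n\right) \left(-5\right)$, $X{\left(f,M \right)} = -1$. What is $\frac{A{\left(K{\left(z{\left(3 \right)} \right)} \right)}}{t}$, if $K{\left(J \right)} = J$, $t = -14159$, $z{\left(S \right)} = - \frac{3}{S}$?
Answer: $\frac{25}{14159} \approx 0.0017657$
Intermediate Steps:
$c{\left(U,n \right)} = -30 - 5 n$
$A{\left(o \right)} = -25$ ($A{\left(o \right)} = -30 - -5 = -30 + 5 = -25$)
$\frac{A{\left(K{\left(z{\left(3 \right)} \right)} \right)}}{t} = - \frac{25}{-14159} = \left(-25\right) \left(- \frac{1}{14159}\right) = \frac{25}{14159}$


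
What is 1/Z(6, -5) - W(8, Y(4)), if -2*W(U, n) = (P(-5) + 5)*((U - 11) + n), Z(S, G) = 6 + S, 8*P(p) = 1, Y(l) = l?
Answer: 127/48 ≈ 2.6458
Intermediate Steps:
P(p) = 1/8 (P(p) = (1/8)*1 = 1/8)
W(U, n) = 451/16 - 41*U/16 - 41*n/16 (W(U, n) = -(1/8 + 5)*((U - 11) + n)/2 = -41*((-11 + U) + n)/16 = -41*(-11 + U + n)/16 = -(-451/8 + 41*U/8 + 41*n/8)/2 = 451/16 - 41*U/16 - 41*n/16)
1/Z(6, -5) - W(8, Y(4)) = 1/(6 + 6) - (451/16 - 41/16*8 - 41/16*4) = 1/12 - (451/16 - 41/2 - 41/4) = 1/12 - 1*(-41/16) = 1/12 + 41/16 = 127/48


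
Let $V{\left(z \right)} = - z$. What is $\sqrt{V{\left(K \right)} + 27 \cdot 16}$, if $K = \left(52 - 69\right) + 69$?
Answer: $2 \sqrt{95} \approx 19.494$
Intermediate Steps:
$K = 52$ ($K = -17 + 69 = 52$)
$\sqrt{V{\left(K \right)} + 27 \cdot 16} = \sqrt{\left(-1\right) 52 + 27 \cdot 16} = \sqrt{-52 + 432} = \sqrt{380} = 2 \sqrt{95}$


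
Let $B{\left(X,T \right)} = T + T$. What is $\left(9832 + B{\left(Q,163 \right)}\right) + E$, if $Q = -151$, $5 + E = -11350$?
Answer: $-1197$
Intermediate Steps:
$E = -11355$ ($E = -5 - 11350 = -11355$)
$B{\left(X,T \right)} = 2 T$
$\left(9832 + B{\left(Q,163 \right)}\right) + E = \left(9832 + 2 \cdot 163\right) - 11355 = \left(9832 + 326\right) - 11355 = 10158 - 11355 = -1197$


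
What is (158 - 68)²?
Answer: 8100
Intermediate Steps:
(158 - 68)² = 90² = 8100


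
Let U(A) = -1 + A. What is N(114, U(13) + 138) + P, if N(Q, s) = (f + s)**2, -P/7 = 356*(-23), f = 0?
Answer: 79816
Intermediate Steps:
P = 57316 (P = -2492*(-23) = -7*(-8188) = 57316)
N(Q, s) = s**2 (N(Q, s) = (0 + s)**2 = s**2)
N(114, U(13) + 138) + P = ((-1 + 13) + 138)**2 + 57316 = (12 + 138)**2 + 57316 = 150**2 + 57316 = 22500 + 57316 = 79816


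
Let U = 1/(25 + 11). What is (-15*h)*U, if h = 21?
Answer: -35/4 ≈ -8.7500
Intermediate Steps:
U = 1/36 ≈ 0.027778
(-15*h)*U = -15*21*(1/36) = -315*1/36 = -35/4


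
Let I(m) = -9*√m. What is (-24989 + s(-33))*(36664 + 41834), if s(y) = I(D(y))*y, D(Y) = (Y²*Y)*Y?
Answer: 23427257112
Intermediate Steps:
D(Y) = Y⁴ (D(Y) = Y³*Y = Y⁴)
s(y) = -9*y*√(y⁴) (s(y) = (-9*√(y⁴))*y = -9*y*√(y⁴))
(-24989 + s(-33))*(36664 + 41834) = (-24989 - 9*(-33)*√((-33)⁴))*(36664 + 41834) = (-24989 - 9*(-33)*√1185921)*78498 = (-24989 - 9*(-33)*1089)*78498 = (-24989 + 323433)*78498 = 298444*78498 = 23427257112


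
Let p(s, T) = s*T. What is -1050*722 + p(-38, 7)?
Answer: -758366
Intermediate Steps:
p(s, T) = T*s
-1050*722 + p(-38, 7) = -1050*722 + 7*(-38) = -758100 - 266 = -758366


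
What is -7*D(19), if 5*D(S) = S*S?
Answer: -2527/5 ≈ -505.40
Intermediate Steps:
D(S) = S**2/5 (D(S) = (S*S)/5 = S**2/5)
-7*D(19) = -7*19**2/5 = -7*361/5 = -2527/5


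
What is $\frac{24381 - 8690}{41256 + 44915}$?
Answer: $\frac{15691}{86171} \approx 0.18209$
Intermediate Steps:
$\frac{24381 - 8690}{41256 + 44915} = \frac{15691}{86171}$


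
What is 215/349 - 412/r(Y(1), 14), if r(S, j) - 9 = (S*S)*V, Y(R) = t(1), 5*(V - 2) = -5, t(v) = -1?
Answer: -70819/1745 ≈ -40.584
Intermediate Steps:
V = 1 (V = 2 + (⅕)*(-5) = 2 - 1 = 1)
Y(R) = -1
r(S, j) = 9 + S² (r(S, j) = 9 + (S*S)*1 = 9 + S²*1 = 9 + S²)
215/349 - 412/r(Y(1), 14) = 215/349 - 412/(9 + (-1)²) = 215*(1/349) - 412/(9 + 1) = 215/349 - 412/10 = 215/349 - 412*⅒ = 215/349 - 206/5 = -70819/1745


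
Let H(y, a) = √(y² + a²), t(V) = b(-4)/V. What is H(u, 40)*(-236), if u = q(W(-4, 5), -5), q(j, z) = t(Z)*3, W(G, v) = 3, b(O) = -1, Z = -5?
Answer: -236*√40009/5 ≈ -9441.1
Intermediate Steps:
t(V) = -1/V
q(j, z) = ⅗ (q(j, z) = -1/(-5)*3 = -1*(-⅕)*3 = (⅕)*3 = ⅗)
u = ⅗ ≈ 0.60000
H(y, a) = √(a² + y²)
H(u, 40)*(-236) = √(40² + (⅗)²)*(-236) = √(1600 + 9/25)*(-236) = √(40009/25)*(-236) = (√40009/5)*(-236) = -236*√40009/5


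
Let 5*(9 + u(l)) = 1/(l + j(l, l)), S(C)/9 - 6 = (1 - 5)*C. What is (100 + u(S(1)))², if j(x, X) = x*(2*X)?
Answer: 91827786961/11088900 ≈ 8281.0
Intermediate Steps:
j(x, X) = 2*X*x
S(C) = 54 - 36*C (S(C) = 54 + 9*((1 - 5)*C) = 54 + 9*(-4*C) = 54 - 36*C)
u(l) = -9 + 1/(5*(l + 2*l²)) (u(l) = -9 + 1/(5*(l + 2*l*l)) = -9 + 1/(5*(l + 2*l²)))
(100 + u(S(1)))² = (100 + (1 - 90*(54 - 36*1)² - 45*(54 - 36*1))/(5*(54 - 36*1)*(1 + 2*(54 - 36*1))))² = (100 + (1 - 90*(54 - 36)² - 45*(54 - 36))/(5*(54 - 36)*(1 + 2*(54 - 36))))² = (100 + (⅕)*(1 - 90*18² - 45*18)/(18*(1 + 2*18)))² = (100 + (⅕)*(1/18)*(1 - 90*324 - 810)/(1 + 36))² = (100 + (⅕)*(1/18)*(1 - 29160 - 810)/37)² = (100 + (⅕)*(1/18)*(1/37)*(-29969))² = (100 - 29969/3330)² = (303031/3330)² = 91827786961/11088900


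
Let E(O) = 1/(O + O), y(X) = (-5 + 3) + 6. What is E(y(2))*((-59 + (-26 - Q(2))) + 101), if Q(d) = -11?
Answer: 27/8 ≈ 3.3750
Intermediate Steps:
y(X) = 4 (y(X) = -2 + 6 = 4)
E(O) = 1/(2*O)
E(y(2))*((-59 + (-26 - Q(2))) + 101) = ((½)/4)*((-59 + (-26 - 1*(-11))) + 101) = ((½)*(¼))*((-59 + (-26 + 11)) + 101) = ((-59 - 15) + 101)/8 = (-74 + 101)/8 = (⅛)*27 = 27/8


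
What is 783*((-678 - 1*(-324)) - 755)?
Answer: -868347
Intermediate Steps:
783*((-678 - 1*(-324)) - 755) = 783*((-678 + 324) - 755) = 783*(-354 - 755) = 783*(-1109) = -868347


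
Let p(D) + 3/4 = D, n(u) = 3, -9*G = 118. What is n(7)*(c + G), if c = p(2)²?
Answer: -1663/48 ≈ -34.646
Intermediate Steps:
G = -118/9 (G = -⅑*118 = -118/9 ≈ -13.111)
p(D) = -¾ + D
c = 25/16 (c = (-¾ + 2)² = (5/4)² = 25/16 ≈ 1.5625)
n(7)*(c + G) = 3*(25/16 - 118/9) = 3*(-1663/144) = -1663/48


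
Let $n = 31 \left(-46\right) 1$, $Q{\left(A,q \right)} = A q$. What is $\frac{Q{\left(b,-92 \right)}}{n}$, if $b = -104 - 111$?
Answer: $- \frac{430}{31} \approx -13.871$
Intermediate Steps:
$b = -215$
$n = -1426$ ($n = \left(-1426\right) 1 = -1426$)
$\frac{Q{\left(b,-92 \right)}}{n} = \frac{\left(-215\right) \left(-92\right)}{-1426} = 19780 \left(- \frac{1}{1426}\right) = - \frac{430}{31}$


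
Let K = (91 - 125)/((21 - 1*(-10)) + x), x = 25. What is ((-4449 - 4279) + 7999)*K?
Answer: 12393/28 ≈ 442.61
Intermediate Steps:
K = -17/28 (K = (91 - 125)/((21 - 1*(-10)) + 25) = -34/((21 + 10) + 25) = -34/(31 + 25) = -34/56 = -34*1/56 = -17/28 ≈ -0.60714)
((-4449 - 4279) + 7999)*K = ((-4449 - 4279) + 7999)*(-17/28) = (-8728 + 7999)*(-17/28) = -729*(-17/28) = 12393/28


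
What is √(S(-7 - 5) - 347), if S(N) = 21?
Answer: I*√326 ≈ 18.055*I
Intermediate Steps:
√(S(-7 - 5) - 347) = √(21 - 347) = √(-326) = I*√326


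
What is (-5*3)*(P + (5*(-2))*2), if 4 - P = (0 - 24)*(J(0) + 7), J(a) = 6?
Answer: -4440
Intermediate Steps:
P = 316 (P = 4 - (0 - 24)*(6 + 7) = 4 - (-24)*13 = 4 - 1*(-312) = 4 + 312 = 316)
(-5*3)*(P + (5*(-2))*2) = (-5*3)*(316 + (5*(-2))*2) = -15*(316 - 10*2) = -15*(316 - 20) = -15*296 = -4440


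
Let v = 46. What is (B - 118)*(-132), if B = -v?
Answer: 21648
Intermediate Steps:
B = -46 (B = -1*46 = -46)
(B - 118)*(-132) = (-46 - 118)*(-132) = -164*(-132) = 21648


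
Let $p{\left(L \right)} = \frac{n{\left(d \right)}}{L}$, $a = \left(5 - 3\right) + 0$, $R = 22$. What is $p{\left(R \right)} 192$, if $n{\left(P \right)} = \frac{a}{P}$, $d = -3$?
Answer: $- \frac{64}{11} \approx -5.8182$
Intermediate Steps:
$a = 2$ ($a = 2 + 0 = 2$)
$n{\left(P \right)} = \frac{2}{P}$
$p{\left(L \right)} = - \frac{2}{3 L}$ ($p{\left(L \right)} = \frac{2 \frac{1}{-3}}{L} = \frac{2 \left(- \frac{1}{3}\right)}{L} = - \frac{2}{3 L}$)
$p{\left(R \right)} 192 = - \frac{2}{3 \cdot 22} \cdot 192 = \left(- \frac{2}{3}\right) \frac{1}{22} \cdot 192 = \left(- \frac{1}{33}\right) 192 = - \frac{64}{11}$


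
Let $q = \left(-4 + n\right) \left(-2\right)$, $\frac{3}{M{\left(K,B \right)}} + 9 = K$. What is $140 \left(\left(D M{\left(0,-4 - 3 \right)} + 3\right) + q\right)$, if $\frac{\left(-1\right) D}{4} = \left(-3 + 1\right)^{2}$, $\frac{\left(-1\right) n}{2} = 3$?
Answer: $\frac{11900}{3} \approx 3966.7$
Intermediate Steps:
$n = -6$ ($n = \left(-2\right) 3 = -6$)
$M{\left(K,B \right)} = \frac{3}{-9 + K}$
$q = 20$ ($q = \left(-4 - 6\right) \left(-2\right) = \left(-10\right) \left(-2\right) = 20$)
$D = -16$ ($D = - 4 \left(-3 + 1\right)^{2} = - 4 \left(-2\right)^{2} = \left(-4\right) 4 = -16$)
$140 \left(\left(D M{\left(0,-4 - 3 \right)} + 3\right) + q\right) = 140 \left(\left(- 16 \frac{3}{-9 + 0} + 3\right) + 20\right) = 140 \left(\left(- 16 \frac{3}{-9} + 3\right) + 20\right) = 140 \left(\left(- 16 \cdot 3 \left(- \frac{1}{9}\right) + 3\right) + 20\right) = 140 \left(\left(\left(-16\right) \left(- \frac{1}{3}\right) + 3\right) + 20\right) = 140 \left(\left(\frac{16}{3} + 3\right) + 20\right) = 140 \left(\frac{25}{3} + 20\right) = 140 \cdot \frac{85}{3} = \frac{11900}{3}$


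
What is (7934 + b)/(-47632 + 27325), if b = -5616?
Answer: -2318/20307 ≈ -0.11415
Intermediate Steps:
(7934 + b)/(-47632 + 27325) = (7934 - 5616)/(-47632 + 27325) = 2318/(-20307) = 2318*(-1/20307) = -2318/20307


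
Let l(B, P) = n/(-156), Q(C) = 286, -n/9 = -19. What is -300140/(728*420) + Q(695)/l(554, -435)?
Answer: -25357615/96824 ≈ -261.89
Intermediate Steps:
n = 171 (n = -9*(-19) = 171)
l(B, P) = -57/52 (l(B, P) = 171/(-156) = 171*(-1/156) = -57/52)
-300140/(728*420) + Q(695)/l(554, -435) = -300140/(728*420) + 286/(-57/52) = -300140/305760 + 286*(-52/57) = -300140*1/305760 - 14872/57 = -15007/15288 - 14872/57 = -25357615/96824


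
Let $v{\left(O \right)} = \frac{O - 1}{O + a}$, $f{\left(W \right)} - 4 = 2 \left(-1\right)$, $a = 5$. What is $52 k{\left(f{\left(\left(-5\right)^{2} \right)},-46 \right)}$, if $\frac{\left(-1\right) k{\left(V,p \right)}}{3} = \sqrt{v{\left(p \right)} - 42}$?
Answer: $- \frac{780 i \sqrt{2747}}{41} \approx - 997.1 i$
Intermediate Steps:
$f{\left(W \right)} = 2$ ($f{\left(W \right)} = 4 + 2 \left(-1\right) = 4 - 2 = 2$)
$v{\left(O \right)} = \frac{-1 + O}{5 + O}$ ($v{\left(O \right)} = \frac{O - 1}{O + 5} = \frac{-1 + O}{5 + O}$)
$k{\left(V,p \right)} = - 3 \sqrt{-42 + \frac{-1 + p}{5 + p}}$ ($k{\left(V,p \right)} = - 3 \sqrt{\frac{-1 + p}{5 + p} - 42} = - 3 \sqrt{-42 + \frac{-1 + p}{5 + p}}$)
$52 k{\left(f{\left(\left(-5\right)^{2} \right)},-46 \right)} = 52 \left(- 3 \sqrt{- \frac{211 + 41 \left(-46\right)}{5 - 46}}\right) = 52 \left(- 3 \sqrt{- \frac{211 - 1886}{-41}}\right) = 52 \left(- 3 \sqrt{\left(-1\right) \left(- \frac{1}{41}\right) \left(-1675\right)}\right) = 52 \left(- 3 \sqrt{- \frac{1675}{41}}\right) = 52 \left(- 3 \frac{5 i \sqrt{2747}}{41}\right) = 52 \left(- \frac{15 i \sqrt{2747}}{41}\right) = - \frac{780 i \sqrt{2747}}{41}$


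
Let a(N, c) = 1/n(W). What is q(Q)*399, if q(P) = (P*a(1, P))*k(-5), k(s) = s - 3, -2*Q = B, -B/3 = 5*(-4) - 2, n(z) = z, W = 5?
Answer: 105336/5 ≈ 21067.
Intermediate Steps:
B = 66 (B = -3*(5*(-4) - 2) = -3*(-20 - 2) = -3*(-22) = 66)
Q = -33 (Q = -1/2*66 = -33)
k(s) = -3 + s
a(N, c) = 1/5
q(P) = -8*P/5 (q(P) = (P*(1/5))*(-3 - 5) = (P/5)*(-8) = -8*P/5)
q(Q)*399 = -8/5*(-33)*399 = (264/5)*399 = 105336/5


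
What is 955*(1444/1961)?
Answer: 1379020/1961 ≈ 703.22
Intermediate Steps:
955*(1444/1961) = 1379020/1961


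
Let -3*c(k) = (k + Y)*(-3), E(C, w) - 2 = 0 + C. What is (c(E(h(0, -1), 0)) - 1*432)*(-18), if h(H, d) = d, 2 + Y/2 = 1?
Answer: 7794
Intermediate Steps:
Y = -2 (Y = -4 + 2*1 = -4 + 2 = -2)
E(C, w) = 2 + C (E(C, w) = 2 + (0 + C) = 2 + C)
c(k) = -2 + k (c(k) = -(k - 2)*(-3)/3 = -(-2 + k)*(-3)/3 = -(6 - 3*k)/3 = -2 + k)
(c(E(h(0, -1), 0)) - 1*432)*(-18) = ((-2 + (2 - 1)) - 1*432)*(-18) = ((-2 + 1) - 432)*(-18) = (-1 - 432)*(-18) = -433*(-18) = 7794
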